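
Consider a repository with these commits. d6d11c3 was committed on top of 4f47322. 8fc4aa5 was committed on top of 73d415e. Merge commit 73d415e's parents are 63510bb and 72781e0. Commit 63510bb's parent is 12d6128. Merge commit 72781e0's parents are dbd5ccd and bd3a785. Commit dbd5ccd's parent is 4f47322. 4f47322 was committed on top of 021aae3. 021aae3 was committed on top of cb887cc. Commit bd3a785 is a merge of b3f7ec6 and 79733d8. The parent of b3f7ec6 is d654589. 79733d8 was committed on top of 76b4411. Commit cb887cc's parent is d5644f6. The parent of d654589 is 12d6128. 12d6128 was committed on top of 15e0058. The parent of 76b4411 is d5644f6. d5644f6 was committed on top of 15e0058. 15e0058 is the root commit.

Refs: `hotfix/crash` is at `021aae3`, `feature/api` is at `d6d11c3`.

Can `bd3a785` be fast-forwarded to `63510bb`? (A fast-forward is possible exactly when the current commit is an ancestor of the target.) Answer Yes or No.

A fast-forward from bd3a785 to 63510bb is possible iff bd3a785 is an ancestor of 63510bb.
Ancestors of 63510bb: {12d6128, 15e0058, 63510bb}.
bd3a785 is not among them, so fast-forward is not possible.

No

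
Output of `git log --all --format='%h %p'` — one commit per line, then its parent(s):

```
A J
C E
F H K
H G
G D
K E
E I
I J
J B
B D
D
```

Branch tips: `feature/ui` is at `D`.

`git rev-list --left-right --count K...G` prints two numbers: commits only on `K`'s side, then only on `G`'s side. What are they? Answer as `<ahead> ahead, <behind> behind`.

5 ahead, 1 behind

Reachable from K: {B, D, E, I, J, K}.
Reachable from G: {D, G}.
Only in K's history (ahead): {B, E, I, J, K} — 5.
Only in G's history (behind): {G} — 1.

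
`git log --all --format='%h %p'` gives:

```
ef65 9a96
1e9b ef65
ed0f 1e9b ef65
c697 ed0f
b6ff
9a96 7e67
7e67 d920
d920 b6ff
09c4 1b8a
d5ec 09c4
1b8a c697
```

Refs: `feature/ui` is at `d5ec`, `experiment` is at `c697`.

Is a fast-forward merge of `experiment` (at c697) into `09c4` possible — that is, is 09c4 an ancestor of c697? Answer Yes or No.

No

A fast-forward from 09c4 to c697 is possible iff 09c4 is an ancestor of c697.
Ancestors of c697: {1e9b, 7e67, 9a96, b6ff, c697, d920, ed0f, ef65}.
09c4 is not among them, so fast-forward is not possible.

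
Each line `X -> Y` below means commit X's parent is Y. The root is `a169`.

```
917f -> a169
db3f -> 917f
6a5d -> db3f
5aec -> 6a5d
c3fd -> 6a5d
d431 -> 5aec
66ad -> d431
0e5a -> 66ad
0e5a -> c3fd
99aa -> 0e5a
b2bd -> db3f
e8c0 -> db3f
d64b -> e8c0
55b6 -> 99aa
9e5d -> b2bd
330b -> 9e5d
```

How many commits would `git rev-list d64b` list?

Walking parent pointers from d64b: reachable set = {917f, a169, d64b, db3f, e8c0}.
That is 5 commits.

5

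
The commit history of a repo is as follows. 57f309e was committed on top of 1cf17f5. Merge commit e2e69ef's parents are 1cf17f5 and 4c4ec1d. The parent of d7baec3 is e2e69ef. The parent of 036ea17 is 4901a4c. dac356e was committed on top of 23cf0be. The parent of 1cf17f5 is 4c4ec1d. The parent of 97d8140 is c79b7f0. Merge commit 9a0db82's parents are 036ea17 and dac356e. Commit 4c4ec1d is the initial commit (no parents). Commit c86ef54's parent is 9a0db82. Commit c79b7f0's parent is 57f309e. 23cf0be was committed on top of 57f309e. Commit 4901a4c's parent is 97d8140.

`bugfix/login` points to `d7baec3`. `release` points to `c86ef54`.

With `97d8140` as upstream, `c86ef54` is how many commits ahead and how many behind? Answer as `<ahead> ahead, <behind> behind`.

Reachable from c86ef54: {036ea17, 1cf17f5, 23cf0be, 4901a4c, 4c4ec1d, 57f309e, 97d8140, 9a0db82, c79b7f0, c86ef54, dac356e}.
Reachable from 97d8140: {1cf17f5, 4c4ec1d, 57f309e, 97d8140, c79b7f0}.
Only in c86ef54's history (ahead): {036ea17, 23cf0be, 4901a4c, 9a0db82, c86ef54, dac356e} — 6.
Only in 97d8140's history (behind): {} — 0.

6 ahead, 0 behind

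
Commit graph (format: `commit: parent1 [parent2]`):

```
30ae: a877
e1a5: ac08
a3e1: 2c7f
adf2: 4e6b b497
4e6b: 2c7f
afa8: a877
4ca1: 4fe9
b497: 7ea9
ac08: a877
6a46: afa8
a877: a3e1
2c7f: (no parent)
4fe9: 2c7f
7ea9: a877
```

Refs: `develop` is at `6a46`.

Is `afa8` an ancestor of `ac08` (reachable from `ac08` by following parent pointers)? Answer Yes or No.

No

Ancestors of ac08: {2c7f, a3e1, a877, ac08}.
afa8 is not in that set, so it is not an ancestor of ac08.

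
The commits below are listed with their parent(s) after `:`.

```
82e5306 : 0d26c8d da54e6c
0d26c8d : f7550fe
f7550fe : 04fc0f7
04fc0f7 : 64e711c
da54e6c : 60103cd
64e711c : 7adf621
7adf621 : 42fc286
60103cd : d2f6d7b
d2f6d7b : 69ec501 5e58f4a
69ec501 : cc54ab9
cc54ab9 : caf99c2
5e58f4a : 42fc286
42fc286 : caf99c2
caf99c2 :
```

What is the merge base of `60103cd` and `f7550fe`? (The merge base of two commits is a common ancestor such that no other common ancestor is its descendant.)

Ancestors of 60103cd: {42fc286, 5e58f4a, 60103cd, 69ec501, caf99c2, cc54ab9, d2f6d7b}.
Ancestors of f7550fe: {04fc0f7, 42fc286, 64e711c, 7adf621, caf99c2, f7550fe}.
Common ancestors: {42fc286, caf99c2}.
Among these, 42fc286 is not an ancestor of any other common ancestor — it is the merge base.

42fc286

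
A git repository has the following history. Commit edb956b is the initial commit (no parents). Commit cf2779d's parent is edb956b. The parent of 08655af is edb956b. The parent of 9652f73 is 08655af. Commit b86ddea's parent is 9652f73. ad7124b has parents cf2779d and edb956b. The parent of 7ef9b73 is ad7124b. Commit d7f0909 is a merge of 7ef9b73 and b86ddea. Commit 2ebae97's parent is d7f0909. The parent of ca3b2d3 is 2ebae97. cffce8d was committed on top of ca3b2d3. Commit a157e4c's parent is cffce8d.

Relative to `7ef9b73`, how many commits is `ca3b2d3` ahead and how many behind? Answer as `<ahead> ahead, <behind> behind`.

6 ahead, 0 behind

Reachable from ca3b2d3: {08655af, 2ebae97, 7ef9b73, 9652f73, ad7124b, b86ddea, ca3b2d3, cf2779d, d7f0909, edb956b}.
Reachable from 7ef9b73: {7ef9b73, ad7124b, cf2779d, edb956b}.
Only in ca3b2d3's history (ahead): {08655af, 2ebae97, 9652f73, b86ddea, ca3b2d3, d7f0909} — 6.
Only in 7ef9b73's history (behind): {} — 0.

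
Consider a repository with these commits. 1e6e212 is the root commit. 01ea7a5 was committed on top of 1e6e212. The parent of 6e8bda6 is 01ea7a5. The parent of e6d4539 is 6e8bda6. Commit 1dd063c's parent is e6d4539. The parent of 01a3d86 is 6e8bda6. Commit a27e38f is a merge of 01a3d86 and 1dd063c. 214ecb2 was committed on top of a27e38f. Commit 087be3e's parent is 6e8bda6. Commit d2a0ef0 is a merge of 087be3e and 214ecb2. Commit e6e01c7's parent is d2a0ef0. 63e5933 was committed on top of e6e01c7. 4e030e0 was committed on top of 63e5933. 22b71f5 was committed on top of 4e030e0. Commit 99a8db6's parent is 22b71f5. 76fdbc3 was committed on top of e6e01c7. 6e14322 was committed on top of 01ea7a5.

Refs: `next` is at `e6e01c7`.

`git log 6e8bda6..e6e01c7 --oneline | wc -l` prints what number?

8

Reachable from e6e01c7: {01a3d86, 01ea7a5, 087be3e, 1dd063c, 1e6e212, 214ecb2, 6e8bda6, a27e38f, d2a0ef0, e6d4539, e6e01c7}.
Reachable from 6e8bda6: {01ea7a5, 1e6e212, 6e8bda6}.
In e6e01c7's history but not 6e8bda6's: {01a3d86, 087be3e, 1dd063c, 214ecb2, a27e38f, d2a0ef0, e6d4539, e6e01c7} — 8 commits.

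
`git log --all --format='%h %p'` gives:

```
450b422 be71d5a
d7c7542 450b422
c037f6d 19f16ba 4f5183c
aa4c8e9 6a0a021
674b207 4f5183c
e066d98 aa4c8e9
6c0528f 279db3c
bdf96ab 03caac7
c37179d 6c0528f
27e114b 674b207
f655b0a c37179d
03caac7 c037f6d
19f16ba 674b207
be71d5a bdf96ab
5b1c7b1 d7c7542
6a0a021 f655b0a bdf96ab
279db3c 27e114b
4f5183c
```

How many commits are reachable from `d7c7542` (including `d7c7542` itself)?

Walking parent pointers from d7c7542: reachable set = {03caac7, 19f16ba, 450b422, 4f5183c, 674b207, bdf96ab, be71d5a, c037f6d, d7c7542}.
That is 9 commits.

9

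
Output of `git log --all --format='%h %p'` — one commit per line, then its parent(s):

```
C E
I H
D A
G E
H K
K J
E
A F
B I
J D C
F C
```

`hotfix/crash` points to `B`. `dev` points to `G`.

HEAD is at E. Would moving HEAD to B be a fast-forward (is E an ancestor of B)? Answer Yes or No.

Yes

A fast-forward from E to B is possible iff E is an ancestor of B.
Ancestors of B: {A, B, C, D, E, F, H, I, J, K}.
E is among them, so fast-forward is possible.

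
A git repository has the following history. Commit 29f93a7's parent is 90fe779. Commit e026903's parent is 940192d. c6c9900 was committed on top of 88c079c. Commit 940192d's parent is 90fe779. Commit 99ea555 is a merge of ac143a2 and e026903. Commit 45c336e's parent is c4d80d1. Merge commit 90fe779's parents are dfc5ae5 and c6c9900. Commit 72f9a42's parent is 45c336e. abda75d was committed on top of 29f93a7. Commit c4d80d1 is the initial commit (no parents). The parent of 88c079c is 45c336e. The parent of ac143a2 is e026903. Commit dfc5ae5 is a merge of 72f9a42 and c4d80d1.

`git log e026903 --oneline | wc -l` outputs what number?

9

Walking parent pointers from e026903: reachable set = {45c336e, 72f9a42, 88c079c, 90fe779, 940192d, c4d80d1, c6c9900, dfc5ae5, e026903}.
That is 9 commits.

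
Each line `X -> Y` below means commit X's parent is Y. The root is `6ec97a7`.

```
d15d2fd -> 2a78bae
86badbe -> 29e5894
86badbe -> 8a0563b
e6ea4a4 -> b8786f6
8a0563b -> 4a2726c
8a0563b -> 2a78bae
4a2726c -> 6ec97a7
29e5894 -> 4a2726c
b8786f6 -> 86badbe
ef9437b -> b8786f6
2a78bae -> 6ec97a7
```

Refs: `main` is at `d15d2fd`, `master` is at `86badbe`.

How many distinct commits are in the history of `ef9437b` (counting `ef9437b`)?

8

Walking parent pointers from ef9437b: reachable set = {29e5894, 2a78bae, 4a2726c, 6ec97a7, 86badbe, 8a0563b, b8786f6, ef9437b}.
That is 8 commits.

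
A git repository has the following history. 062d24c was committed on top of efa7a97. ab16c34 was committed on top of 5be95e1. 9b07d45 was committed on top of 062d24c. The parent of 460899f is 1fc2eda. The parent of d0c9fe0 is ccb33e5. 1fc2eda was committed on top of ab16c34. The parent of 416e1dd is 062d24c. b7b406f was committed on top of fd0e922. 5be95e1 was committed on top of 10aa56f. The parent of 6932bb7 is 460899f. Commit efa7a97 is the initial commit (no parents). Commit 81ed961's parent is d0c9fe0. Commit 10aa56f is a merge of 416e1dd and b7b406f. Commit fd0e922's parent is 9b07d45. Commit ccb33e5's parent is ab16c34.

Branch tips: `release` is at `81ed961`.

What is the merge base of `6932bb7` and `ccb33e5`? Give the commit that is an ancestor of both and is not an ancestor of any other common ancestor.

ab16c34

Ancestors of 6932bb7: {062d24c, 10aa56f, 1fc2eda, 416e1dd, 460899f, 5be95e1, 6932bb7, 9b07d45, ab16c34, b7b406f, efa7a97, fd0e922}.
Ancestors of ccb33e5: {062d24c, 10aa56f, 416e1dd, 5be95e1, 9b07d45, ab16c34, b7b406f, ccb33e5, efa7a97, fd0e922}.
Common ancestors: {062d24c, 10aa56f, 416e1dd, 5be95e1, 9b07d45, ab16c34, b7b406f, efa7a97, fd0e922}.
Among these, ab16c34 is not an ancestor of any other common ancestor — it is the merge base.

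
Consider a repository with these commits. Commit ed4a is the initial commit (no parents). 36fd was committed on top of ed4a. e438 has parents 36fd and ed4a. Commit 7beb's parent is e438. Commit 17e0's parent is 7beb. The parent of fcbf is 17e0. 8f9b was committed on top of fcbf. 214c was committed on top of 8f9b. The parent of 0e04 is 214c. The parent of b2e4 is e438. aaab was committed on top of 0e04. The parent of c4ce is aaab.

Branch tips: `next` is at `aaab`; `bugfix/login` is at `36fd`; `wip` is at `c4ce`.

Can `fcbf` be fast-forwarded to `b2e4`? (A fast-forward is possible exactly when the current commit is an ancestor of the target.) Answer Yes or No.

A fast-forward from fcbf to b2e4 is possible iff fcbf is an ancestor of b2e4.
Ancestors of b2e4: {36fd, b2e4, e438, ed4a}.
fcbf is not among them, so fast-forward is not possible.

No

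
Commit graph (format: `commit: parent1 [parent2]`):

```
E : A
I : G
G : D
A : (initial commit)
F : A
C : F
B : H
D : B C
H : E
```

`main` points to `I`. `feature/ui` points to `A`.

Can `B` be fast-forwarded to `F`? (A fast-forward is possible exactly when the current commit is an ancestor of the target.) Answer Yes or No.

A fast-forward from B to F is possible iff B is an ancestor of F.
Ancestors of F: {A, F}.
B is not among them, so fast-forward is not possible.

No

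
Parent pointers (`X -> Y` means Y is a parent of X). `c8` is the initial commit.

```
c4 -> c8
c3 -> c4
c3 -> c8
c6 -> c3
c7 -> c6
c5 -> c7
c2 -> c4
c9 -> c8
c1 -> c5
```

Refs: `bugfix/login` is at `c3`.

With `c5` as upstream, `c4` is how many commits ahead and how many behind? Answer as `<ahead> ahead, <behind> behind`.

0 ahead, 4 behind

Reachable from c4: {c4, c8}.
Reachable from c5: {c3, c4, c5, c6, c7, c8}.
Only in c4's history (ahead): {} — 0.
Only in c5's history (behind): {c3, c5, c6, c7} — 4.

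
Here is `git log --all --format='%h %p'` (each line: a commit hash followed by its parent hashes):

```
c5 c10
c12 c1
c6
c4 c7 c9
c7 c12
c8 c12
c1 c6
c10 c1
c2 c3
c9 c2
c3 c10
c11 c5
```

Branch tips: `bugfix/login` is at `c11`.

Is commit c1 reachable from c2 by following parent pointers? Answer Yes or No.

Ancestors of c2 (commits reachable by following parents): {c1, c10, c2, c3, c6}.
c1 is in that set, so it is an ancestor of c2.

Yes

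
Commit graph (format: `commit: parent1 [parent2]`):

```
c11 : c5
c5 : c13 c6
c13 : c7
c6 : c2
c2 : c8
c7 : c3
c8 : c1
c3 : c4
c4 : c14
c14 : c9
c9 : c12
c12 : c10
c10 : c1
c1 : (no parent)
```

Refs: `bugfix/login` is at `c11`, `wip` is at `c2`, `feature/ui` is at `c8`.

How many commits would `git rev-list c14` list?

5

Walking parent pointers from c14: reachable set = {c1, c10, c12, c14, c9}.
That is 5 commits.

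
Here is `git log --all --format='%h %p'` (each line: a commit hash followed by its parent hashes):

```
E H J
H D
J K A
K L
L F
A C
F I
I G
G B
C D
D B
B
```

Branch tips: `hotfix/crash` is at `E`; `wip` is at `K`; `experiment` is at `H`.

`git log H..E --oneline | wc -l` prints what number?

9

Reachable from E: {A, B, C, D, E, F, G, H, I, J, K, L}.
Reachable from H: {B, D, H}.
In E's history but not H's: {A, C, E, F, G, I, J, K, L} — 9 commits.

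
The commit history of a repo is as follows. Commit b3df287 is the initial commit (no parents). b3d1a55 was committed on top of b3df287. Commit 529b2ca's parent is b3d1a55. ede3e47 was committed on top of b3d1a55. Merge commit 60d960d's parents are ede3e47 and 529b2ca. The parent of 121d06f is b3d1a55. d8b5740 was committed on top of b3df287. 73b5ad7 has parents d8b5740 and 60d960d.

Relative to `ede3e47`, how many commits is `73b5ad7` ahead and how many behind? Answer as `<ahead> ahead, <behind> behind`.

4 ahead, 0 behind

Reachable from 73b5ad7: {529b2ca, 60d960d, 73b5ad7, b3d1a55, b3df287, d8b5740, ede3e47}.
Reachable from ede3e47: {b3d1a55, b3df287, ede3e47}.
Only in 73b5ad7's history (ahead): {529b2ca, 60d960d, 73b5ad7, d8b5740} — 4.
Only in ede3e47's history (behind): {} — 0.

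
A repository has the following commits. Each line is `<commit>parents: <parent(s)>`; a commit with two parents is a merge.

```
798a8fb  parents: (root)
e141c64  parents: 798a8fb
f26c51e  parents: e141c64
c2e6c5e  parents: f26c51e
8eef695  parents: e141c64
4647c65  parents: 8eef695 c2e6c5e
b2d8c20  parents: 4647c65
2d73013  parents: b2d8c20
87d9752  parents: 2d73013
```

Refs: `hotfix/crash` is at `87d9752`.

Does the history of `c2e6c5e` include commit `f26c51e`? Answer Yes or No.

Yes

Ancestors of c2e6c5e (commits reachable by following parents): {798a8fb, c2e6c5e, e141c64, f26c51e}.
f26c51e is in that set, so it is an ancestor of c2e6c5e.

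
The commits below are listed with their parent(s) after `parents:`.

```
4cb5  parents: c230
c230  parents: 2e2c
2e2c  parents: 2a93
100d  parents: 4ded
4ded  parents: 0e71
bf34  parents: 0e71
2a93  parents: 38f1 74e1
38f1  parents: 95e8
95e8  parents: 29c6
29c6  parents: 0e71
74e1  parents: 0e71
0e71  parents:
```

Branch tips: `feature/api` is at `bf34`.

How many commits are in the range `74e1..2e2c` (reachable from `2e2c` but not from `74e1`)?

Reachable from 2e2c: {0e71, 29c6, 2a93, 2e2c, 38f1, 74e1, 95e8}.
Reachable from 74e1: {0e71, 74e1}.
In 2e2c's history but not 74e1's: {29c6, 2a93, 2e2c, 38f1, 95e8} — 5 commits.

5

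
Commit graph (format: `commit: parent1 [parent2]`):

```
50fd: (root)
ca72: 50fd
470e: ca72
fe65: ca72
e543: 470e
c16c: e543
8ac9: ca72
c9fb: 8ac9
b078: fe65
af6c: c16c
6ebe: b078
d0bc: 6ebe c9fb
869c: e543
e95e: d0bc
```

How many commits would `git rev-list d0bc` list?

Walking parent pointers from d0bc: reachable set = {50fd, 6ebe, 8ac9, b078, c9fb, ca72, d0bc, fe65}.
That is 8 commits.

8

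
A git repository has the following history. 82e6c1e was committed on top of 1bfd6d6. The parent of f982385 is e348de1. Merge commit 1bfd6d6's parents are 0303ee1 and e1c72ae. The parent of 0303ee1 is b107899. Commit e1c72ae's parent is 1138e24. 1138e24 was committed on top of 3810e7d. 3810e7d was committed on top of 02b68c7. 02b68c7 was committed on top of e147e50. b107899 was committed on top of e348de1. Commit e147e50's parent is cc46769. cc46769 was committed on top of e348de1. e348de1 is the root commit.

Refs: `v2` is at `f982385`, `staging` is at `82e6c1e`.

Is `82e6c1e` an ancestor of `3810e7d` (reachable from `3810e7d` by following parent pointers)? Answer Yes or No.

Ancestors of 3810e7d: {02b68c7, 3810e7d, cc46769, e147e50, e348de1}.
82e6c1e is not in that set, so it is not an ancestor of 3810e7d.

No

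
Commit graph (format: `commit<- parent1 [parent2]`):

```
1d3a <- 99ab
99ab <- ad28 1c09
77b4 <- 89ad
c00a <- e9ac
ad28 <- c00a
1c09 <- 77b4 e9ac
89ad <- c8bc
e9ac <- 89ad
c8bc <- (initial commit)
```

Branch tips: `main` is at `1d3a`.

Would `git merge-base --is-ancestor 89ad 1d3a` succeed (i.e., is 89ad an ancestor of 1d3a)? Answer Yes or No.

Ancestors of 1d3a (commits reachable by following parents): {1c09, 1d3a, 77b4, 89ad, 99ab, ad28, c00a, c8bc, e9ac}.
89ad is in that set, so it is an ancestor of 1d3a.

Yes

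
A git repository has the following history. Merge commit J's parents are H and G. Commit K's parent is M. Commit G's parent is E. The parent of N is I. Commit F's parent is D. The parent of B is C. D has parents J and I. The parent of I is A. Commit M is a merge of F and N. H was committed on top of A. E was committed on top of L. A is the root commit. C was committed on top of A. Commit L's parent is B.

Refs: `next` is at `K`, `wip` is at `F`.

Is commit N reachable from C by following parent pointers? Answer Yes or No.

No

Ancestors of C: {A, C}.
N is not in that set, so it is not an ancestor of C.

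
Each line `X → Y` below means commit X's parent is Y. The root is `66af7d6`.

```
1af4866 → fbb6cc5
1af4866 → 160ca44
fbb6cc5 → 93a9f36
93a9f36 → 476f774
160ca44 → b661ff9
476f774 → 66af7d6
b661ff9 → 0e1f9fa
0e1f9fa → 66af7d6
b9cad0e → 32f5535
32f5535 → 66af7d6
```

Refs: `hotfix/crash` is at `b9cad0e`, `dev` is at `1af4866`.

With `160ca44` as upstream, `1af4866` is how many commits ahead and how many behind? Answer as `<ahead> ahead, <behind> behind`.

Reachable from 1af4866: {0e1f9fa, 160ca44, 1af4866, 476f774, 66af7d6, 93a9f36, b661ff9, fbb6cc5}.
Reachable from 160ca44: {0e1f9fa, 160ca44, 66af7d6, b661ff9}.
Only in 1af4866's history (ahead): {1af4866, 476f774, 93a9f36, fbb6cc5} — 4.
Only in 160ca44's history (behind): {} — 0.

4 ahead, 0 behind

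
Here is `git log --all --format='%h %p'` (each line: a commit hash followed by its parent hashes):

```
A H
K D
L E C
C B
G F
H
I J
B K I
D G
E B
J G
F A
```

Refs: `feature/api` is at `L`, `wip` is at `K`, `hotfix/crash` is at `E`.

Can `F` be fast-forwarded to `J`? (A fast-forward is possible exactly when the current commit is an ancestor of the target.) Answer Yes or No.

Yes

A fast-forward from F to J is possible iff F is an ancestor of J.
Ancestors of J: {A, F, G, H, J}.
F is among them, so fast-forward is possible.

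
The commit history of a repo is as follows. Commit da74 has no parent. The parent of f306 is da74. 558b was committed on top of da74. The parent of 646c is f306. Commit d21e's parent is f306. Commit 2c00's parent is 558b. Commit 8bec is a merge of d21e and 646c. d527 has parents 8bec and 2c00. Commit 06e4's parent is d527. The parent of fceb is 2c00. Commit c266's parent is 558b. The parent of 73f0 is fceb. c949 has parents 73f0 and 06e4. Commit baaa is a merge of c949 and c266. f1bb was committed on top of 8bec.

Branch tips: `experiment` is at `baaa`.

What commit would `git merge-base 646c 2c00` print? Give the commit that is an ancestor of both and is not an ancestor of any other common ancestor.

Ancestors of 646c: {646c, da74, f306}.
Ancestors of 2c00: {2c00, 558b, da74}.
Common ancestors: {da74}.
The only common ancestor is da74, so it is the merge base.

da74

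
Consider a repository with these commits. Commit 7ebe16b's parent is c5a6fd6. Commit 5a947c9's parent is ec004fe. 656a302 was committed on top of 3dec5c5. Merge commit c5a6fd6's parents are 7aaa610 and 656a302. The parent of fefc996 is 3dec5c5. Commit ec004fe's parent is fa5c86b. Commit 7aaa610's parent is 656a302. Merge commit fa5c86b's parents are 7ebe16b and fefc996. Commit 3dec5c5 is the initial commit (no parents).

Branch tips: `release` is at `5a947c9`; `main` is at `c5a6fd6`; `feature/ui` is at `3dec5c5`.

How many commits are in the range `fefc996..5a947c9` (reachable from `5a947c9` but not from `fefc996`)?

7

Reachable from 5a947c9: {3dec5c5, 5a947c9, 656a302, 7aaa610, 7ebe16b, c5a6fd6, ec004fe, fa5c86b, fefc996}.
Reachable from fefc996: {3dec5c5, fefc996}.
In 5a947c9's history but not fefc996's: {5a947c9, 656a302, 7aaa610, 7ebe16b, c5a6fd6, ec004fe, fa5c86b} — 7 commits.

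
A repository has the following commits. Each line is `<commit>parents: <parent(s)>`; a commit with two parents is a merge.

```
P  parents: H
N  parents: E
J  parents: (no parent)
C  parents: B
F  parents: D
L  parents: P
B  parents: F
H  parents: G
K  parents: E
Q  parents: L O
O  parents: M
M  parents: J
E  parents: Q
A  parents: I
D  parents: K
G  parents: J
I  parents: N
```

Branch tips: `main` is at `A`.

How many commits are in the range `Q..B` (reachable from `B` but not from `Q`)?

5

Reachable from B: {B, D, E, F, G, H, J, K, L, M, O, P, Q}.
Reachable from Q: {G, H, J, L, M, O, P, Q}.
In B's history but not Q's: {B, D, E, F, K} — 5 commits.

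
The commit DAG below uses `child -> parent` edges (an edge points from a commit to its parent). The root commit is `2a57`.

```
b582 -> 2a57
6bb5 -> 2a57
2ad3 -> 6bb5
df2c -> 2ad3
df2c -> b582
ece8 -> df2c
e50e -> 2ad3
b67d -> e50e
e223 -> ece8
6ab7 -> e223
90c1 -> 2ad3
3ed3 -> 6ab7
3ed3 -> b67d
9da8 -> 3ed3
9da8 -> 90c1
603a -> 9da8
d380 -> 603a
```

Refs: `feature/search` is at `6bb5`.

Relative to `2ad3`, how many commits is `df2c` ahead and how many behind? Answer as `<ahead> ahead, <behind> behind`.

2 ahead, 0 behind

Reachable from df2c: {2a57, 2ad3, 6bb5, b582, df2c}.
Reachable from 2ad3: {2a57, 2ad3, 6bb5}.
Only in df2c's history (ahead): {b582, df2c} — 2.
Only in 2ad3's history (behind): {} — 0.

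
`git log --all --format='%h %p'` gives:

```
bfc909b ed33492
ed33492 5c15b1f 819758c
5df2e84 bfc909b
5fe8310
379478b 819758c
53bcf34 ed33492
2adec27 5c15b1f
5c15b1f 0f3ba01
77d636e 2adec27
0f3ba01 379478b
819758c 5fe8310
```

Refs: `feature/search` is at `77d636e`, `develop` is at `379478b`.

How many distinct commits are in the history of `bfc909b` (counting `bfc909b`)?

Walking parent pointers from bfc909b: reachable set = {0f3ba01, 379478b, 5c15b1f, 5fe8310, 819758c, bfc909b, ed33492}.
That is 7 commits.

7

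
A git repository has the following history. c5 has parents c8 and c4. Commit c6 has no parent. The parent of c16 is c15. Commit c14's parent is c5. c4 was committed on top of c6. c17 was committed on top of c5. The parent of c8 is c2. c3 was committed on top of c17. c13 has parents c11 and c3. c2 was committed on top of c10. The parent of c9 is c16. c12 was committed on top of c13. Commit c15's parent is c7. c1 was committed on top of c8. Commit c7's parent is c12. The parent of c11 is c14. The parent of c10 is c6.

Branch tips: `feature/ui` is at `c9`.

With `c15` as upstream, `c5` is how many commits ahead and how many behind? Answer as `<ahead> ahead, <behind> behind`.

0 ahead, 8 behind

Reachable from c5: {c10, c2, c4, c5, c6, c8}.
Reachable from c15: {c10, c11, c12, c13, c14, c15, c17, c2, c3, c4, c5, c6, c7, c8}.
Only in c5's history (ahead): {} — 0.
Only in c15's history (behind): {c11, c12, c13, c14, c15, c17, c3, c7} — 8.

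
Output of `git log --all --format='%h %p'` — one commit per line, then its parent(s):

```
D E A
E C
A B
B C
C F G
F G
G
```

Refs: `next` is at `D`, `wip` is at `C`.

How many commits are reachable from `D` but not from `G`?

6

Reachable from D: {A, B, C, D, E, F, G}.
Reachable from G: {G}.
In D's history but not G's: {A, B, C, D, E, F} — 6 commits.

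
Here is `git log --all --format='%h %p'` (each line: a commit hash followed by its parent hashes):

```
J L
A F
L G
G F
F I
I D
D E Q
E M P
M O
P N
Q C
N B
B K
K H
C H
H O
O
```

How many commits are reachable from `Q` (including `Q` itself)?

Walking parent pointers from Q: reachable set = {C, H, O, Q}.
That is 4 commits.

4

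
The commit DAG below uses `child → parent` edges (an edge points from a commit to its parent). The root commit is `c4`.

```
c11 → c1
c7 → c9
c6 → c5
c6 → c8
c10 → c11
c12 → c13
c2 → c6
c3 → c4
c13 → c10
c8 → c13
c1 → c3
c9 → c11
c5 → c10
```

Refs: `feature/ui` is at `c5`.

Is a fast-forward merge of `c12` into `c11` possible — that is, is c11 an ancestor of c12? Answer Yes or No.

A fast-forward from c11 to c12 is possible iff c11 is an ancestor of c12.
Ancestors of c12: {c1, c10, c11, c12, c13, c3, c4}.
c11 is among them, so fast-forward is possible.

Yes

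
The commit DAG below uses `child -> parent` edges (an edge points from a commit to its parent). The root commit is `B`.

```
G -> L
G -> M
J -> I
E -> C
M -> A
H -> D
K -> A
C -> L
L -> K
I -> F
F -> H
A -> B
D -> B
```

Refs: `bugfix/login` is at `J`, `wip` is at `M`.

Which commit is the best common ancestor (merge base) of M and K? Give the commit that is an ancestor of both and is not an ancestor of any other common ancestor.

Ancestors of M: {A, B, M}.
Ancestors of K: {A, B, K}.
Common ancestors: {A, B}.
Among these, A is not an ancestor of any other common ancestor — it is the merge base.

A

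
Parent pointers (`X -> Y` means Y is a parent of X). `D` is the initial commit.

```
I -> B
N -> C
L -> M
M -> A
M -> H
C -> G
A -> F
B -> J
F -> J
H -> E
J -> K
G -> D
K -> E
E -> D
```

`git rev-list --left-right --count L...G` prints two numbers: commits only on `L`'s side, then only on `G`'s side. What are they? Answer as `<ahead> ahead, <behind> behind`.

Reachable from L: {A, D, E, F, H, J, K, L, M}.
Reachable from G: {D, G}.
Only in L's history (ahead): {A, E, F, H, J, K, L, M} — 8.
Only in G's history (behind): {G} — 1.

8 ahead, 1 behind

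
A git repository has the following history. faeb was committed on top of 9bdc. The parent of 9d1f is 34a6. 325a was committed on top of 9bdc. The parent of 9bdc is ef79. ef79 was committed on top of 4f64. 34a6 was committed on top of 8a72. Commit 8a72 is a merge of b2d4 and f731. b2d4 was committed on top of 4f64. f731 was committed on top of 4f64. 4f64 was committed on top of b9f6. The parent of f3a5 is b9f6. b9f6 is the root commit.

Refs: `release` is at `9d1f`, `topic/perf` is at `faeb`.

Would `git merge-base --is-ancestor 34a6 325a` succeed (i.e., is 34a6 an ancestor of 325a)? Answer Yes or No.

No

Ancestors of 325a: {325a, 4f64, 9bdc, b9f6, ef79}.
34a6 is not in that set, so it is not an ancestor of 325a.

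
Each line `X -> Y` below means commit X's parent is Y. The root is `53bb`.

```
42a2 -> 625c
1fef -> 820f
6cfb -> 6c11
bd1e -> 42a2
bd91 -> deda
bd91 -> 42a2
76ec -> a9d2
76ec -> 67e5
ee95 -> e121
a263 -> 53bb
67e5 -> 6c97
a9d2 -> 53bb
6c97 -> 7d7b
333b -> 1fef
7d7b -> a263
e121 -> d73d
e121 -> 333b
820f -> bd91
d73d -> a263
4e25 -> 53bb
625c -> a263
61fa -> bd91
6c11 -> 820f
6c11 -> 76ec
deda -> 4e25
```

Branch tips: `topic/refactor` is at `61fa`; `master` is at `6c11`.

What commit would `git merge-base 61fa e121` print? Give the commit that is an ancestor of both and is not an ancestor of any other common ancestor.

Ancestors of 61fa: {42a2, 4e25, 53bb, 61fa, 625c, a263, bd91, deda}.
Ancestors of e121: {1fef, 333b, 42a2, 4e25, 53bb, 625c, 820f, a263, bd91, d73d, deda, e121}.
Common ancestors: {42a2, 4e25, 53bb, 625c, a263, bd91, deda}.
Among these, bd91 is not an ancestor of any other common ancestor — it is the merge base.

bd91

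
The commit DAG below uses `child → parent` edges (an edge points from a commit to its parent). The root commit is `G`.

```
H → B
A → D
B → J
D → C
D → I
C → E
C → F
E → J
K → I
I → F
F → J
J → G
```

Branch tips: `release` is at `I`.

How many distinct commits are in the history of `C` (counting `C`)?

Walking parent pointers from C: reachable set = {C, E, F, G, J}.
That is 5 commits.

5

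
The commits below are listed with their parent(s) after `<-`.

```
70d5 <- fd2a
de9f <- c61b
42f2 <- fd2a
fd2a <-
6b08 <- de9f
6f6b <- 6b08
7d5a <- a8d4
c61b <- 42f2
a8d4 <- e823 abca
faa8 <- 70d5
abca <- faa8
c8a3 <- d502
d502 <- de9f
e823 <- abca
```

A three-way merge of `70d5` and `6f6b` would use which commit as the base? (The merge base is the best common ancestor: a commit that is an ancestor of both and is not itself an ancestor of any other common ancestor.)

fd2a

Ancestors of 70d5: {70d5, fd2a}.
Ancestors of 6f6b: {42f2, 6b08, 6f6b, c61b, de9f, fd2a}.
Common ancestors: {fd2a}.
The only common ancestor is fd2a, so it is the merge base.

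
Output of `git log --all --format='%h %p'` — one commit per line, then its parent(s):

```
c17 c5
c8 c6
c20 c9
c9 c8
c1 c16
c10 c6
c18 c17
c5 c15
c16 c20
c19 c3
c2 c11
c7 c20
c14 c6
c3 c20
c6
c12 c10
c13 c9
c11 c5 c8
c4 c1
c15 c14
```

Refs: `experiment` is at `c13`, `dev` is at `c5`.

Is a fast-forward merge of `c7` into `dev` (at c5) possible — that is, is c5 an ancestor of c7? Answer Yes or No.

A fast-forward from c5 to c7 is possible iff c5 is an ancestor of c7.
Ancestors of c7: {c20, c6, c7, c8, c9}.
c5 is not among them, so fast-forward is not possible.

No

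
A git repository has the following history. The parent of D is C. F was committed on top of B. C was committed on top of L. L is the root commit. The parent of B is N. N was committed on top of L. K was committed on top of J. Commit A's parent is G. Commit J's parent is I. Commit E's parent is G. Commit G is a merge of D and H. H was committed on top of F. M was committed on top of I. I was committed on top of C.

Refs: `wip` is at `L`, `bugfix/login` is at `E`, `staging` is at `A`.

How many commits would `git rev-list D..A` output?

Reachable from A: {A, B, C, D, F, G, H, L, N}.
Reachable from D: {C, D, L}.
In A's history but not D's: {A, B, F, G, H, N} — 6 commits.

6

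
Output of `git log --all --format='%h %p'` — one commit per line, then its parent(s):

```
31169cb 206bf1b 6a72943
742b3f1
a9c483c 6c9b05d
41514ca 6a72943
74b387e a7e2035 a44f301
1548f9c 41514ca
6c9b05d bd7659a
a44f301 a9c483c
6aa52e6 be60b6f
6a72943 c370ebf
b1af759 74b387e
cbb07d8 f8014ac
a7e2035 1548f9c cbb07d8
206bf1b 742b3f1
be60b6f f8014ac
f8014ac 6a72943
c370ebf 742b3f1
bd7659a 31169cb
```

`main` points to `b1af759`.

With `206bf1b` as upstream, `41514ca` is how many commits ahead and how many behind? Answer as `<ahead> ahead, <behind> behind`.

3 ahead, 1 behind

Reachable from 41514ca: {41514ca, 6a72943, 742b3f1, c370ebf}.
Reachable from 206bf1b: {206bf1b, 742b3f1}.
Only in 41514ca's history (ahead): {41514ca, 6a72943, c370ebf} — 3.
Only in 206bf1b's history (behind): {206bf1b} — 1.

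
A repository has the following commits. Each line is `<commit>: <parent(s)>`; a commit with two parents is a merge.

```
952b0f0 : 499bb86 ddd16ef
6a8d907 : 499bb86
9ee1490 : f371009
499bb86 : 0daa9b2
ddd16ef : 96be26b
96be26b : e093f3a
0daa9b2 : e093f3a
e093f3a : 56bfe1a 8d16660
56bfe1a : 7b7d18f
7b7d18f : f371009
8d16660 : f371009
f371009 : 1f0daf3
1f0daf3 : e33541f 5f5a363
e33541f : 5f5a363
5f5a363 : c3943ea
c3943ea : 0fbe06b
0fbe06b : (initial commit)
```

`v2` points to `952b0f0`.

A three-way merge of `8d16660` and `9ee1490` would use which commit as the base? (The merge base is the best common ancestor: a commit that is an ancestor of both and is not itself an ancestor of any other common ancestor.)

f371009

Ancestors of 8d16660: {0fbe06b, 1f0daf3, 5f5a363, 8d16660, c3943ea, e33541f, f371009}.
Ancestors of 9ee1490: {0fbe06b, 1f0daf3, 5f5a363, 9ee1490, c3943ea, e33541f, f371009}.
Common ancestors: {0fbe06b, 1f0daf3, 5f5a363, c3943ea, e33541f, f371009}.
Among these, f371009 is not an ancestor of any other common ancestor — it is the merge base.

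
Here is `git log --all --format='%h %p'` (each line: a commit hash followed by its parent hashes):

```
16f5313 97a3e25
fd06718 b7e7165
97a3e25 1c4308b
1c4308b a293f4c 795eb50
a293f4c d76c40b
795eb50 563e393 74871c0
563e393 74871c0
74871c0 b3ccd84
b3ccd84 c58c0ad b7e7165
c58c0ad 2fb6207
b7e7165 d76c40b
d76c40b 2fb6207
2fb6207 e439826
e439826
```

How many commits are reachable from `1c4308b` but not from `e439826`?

Reachable from 1c4308b: {1c4308b, 2fb6207, 563e393, 74871c0, 795eb50, a293f4c, b3ccd84, b7e7165, c58c0ad, d76c40b, e439826}.
Reachable from e439826: {e439826}.
In 1c4308b's history but not e439826's: {1c4308b, 2fb6207, 563e393, 74871c0, 795eb50, a293f4c, b3ccd84, b7e7165, c58c0ad, d76c40b} — 10 commits.

10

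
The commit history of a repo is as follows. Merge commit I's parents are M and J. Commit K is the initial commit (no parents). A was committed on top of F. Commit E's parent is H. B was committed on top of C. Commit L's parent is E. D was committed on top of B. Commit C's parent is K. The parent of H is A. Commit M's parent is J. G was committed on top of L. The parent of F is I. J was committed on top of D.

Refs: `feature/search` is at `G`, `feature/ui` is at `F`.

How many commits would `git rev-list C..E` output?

9

Reachable from E: {A, B, C, D, E, F, H, I, J, K, M}.
Reachable from C: {C, K}.
In E's history but not C's: {A, B, D, E, F, H, I, J, M} — 9 commits.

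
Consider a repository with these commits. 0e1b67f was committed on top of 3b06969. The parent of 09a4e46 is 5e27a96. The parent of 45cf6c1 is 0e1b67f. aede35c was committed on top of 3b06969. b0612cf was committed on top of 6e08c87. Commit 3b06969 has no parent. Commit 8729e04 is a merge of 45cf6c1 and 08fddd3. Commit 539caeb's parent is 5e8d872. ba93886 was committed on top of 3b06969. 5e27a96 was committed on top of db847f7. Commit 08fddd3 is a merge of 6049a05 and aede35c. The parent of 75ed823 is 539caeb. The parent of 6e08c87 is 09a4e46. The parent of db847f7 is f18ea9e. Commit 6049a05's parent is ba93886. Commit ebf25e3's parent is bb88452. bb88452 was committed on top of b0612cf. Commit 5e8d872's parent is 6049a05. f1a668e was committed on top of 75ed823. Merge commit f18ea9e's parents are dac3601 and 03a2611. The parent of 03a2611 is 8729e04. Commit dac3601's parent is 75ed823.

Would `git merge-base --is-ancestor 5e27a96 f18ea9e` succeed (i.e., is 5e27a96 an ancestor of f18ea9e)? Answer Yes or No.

Ancestors of f18ea9e: {03a2611, 08fddd3, 0e1b67f, 3b06969, 45cf6c1, 539caeb, 5e8d872, 6049a05, 75ed823, 8729e04, aede35c, ba93886, dac3601, f18ea9e}.
5e27a96 is not in that set, so it is not an ancestor of f18ea9e.

No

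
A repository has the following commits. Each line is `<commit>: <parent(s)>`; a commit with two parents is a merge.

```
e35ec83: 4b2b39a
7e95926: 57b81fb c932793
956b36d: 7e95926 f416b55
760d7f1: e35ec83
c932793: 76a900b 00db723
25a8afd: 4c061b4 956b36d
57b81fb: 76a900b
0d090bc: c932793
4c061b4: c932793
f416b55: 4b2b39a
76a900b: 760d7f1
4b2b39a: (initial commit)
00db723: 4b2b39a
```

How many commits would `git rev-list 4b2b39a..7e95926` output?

Reachable from 7e95926: {00db723, 4b2b39a, 57b81fb, 760d7f1, 76a900b, 7e95926, c932793, e35ec83}.
Reachable from 4b2b39a: {4b2b39a}.
In 7e95926's history but not 4b2b39a's: {00db723, 57b81fb, 760d7f1, 76a900b, 7e95926, c932793, e35ec83} — 7 commits.

7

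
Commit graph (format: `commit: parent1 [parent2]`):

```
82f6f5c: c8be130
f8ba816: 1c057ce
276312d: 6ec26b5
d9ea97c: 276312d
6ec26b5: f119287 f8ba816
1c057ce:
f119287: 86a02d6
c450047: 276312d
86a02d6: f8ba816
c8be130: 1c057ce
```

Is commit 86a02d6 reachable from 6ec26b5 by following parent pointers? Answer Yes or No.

Ancestors of 6ec26b5 (commits reachable by following parents): {1c057ce, 6ec26b5, 86a02d6, f119287, f8ba816}.
86a02d6 is in that set, so it is an ancestor of 6ec26b5.

Yes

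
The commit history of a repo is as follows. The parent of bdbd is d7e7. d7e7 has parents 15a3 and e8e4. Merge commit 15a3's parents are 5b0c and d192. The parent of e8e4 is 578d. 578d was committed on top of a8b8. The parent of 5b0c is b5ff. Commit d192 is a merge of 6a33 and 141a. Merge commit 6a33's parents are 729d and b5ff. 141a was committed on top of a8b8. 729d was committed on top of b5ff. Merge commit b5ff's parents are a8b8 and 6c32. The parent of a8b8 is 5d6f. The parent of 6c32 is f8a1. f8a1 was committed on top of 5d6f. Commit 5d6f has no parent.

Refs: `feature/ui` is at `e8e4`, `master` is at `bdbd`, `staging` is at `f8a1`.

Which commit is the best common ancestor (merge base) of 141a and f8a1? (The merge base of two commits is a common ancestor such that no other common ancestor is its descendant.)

5d6f

Ancestors of 141a: {141a, 5d6f, a8b8}.
Ancestors of f8a1: {5d6f, f8a1}.
Common ancestors: {5d6f}.
The only common ancestor is 5d6f, so it is the merge base.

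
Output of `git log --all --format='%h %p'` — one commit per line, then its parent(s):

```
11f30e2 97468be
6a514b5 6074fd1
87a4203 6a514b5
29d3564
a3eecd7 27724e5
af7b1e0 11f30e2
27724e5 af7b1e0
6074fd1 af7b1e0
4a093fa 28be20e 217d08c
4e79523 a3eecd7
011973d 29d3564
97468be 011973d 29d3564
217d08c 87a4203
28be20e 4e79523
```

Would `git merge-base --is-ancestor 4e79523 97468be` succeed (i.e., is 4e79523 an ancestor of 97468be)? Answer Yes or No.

No

Ancestors of 97468be: {011973d, 29d3564, 97468be}.
4e79523 is not in that set, so it is not an ancestor of 97468be.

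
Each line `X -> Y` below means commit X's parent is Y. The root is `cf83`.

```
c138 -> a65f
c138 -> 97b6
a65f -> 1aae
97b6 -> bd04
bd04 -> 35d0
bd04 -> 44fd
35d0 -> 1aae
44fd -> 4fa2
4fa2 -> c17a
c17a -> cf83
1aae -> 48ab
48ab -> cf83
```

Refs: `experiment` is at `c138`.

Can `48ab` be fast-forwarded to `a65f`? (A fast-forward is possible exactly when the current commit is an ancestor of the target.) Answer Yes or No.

Yes

A fast-forward from 48ab to a65f is possible iff 48ab is an ancestor of a65f.
Ancestors of a65f: {1aae, 48ab, a65f, cf83}.
48ab is among them, so fast-forward is possible.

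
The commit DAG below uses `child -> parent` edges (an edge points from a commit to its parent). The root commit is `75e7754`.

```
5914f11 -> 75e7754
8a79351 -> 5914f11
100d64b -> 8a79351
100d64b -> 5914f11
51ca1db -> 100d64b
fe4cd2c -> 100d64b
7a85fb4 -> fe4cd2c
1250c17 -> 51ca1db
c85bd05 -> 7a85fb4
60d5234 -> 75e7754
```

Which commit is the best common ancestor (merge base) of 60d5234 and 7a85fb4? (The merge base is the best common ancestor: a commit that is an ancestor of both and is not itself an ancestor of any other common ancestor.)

Ancestors of 60d5234: {60d5234, 75e7754}.
Ancestors of 7a85fb4: {100d64b, 5914f11, 75e7754, 7a85fb4, 8a79351, fe4cd2c}.
Common ancestors: {75e7754}.
The only common ancestor is 75e7754, so it is the merge base.

75e7754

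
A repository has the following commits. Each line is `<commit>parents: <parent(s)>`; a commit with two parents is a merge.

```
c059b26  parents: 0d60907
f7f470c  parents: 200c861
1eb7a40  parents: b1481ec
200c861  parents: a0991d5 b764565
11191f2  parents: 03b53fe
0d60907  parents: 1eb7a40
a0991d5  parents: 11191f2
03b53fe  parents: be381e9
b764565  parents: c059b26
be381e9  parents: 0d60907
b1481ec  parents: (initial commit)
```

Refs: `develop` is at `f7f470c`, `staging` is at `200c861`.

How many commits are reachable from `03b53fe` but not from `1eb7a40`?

Reachable from 03b53fe: {03b53fe, 0d60907, 1eb7a40, b1481ec, be381e9}.
Reachable from 1eb7a40: {1eb7a40, b1481ec}.
In 03b53fe's history but not 1eb7a40's: {03b53fe, 0d60907, be381e9} — 3 commits.

3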